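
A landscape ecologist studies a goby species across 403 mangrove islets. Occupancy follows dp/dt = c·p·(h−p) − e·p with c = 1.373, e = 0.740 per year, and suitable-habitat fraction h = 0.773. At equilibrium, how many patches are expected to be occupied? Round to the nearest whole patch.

94

p* = h − e/c = 0.773 − 0.5390 = 0.2340.
Expected occupied patches = N × p* = 403 × 0.2340 = 94.32 ≈ 94.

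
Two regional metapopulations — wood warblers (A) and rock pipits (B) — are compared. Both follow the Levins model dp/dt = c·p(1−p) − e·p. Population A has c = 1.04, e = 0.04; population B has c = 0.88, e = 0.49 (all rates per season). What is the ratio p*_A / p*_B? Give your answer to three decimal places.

A: p*_A = 1 − 0.04/1.04 = 0.9615.
B: p*_B = 1 − 0.49/0.88 = 0.4432.
p*_A / p*_B = 0.9615/0.4432 = 2.1696.

2.170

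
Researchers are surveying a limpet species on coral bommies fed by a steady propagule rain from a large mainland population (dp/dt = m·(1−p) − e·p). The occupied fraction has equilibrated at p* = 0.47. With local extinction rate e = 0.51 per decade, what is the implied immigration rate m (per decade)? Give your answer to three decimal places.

0.452

At equilibrium m(1−p*) = e·p*, so m = e·p*/(1−p*).
m = 0.51 × 0.47 / 0.5300 = 0.2397/0.5300 = 0.4523.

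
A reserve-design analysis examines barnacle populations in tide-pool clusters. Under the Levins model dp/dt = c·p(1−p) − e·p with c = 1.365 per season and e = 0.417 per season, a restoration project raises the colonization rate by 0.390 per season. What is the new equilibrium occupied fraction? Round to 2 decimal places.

0.76

Before: p* = 1 − 0.417/1.365 = 0.6945.
After the change, c = 1.755, e = 0.417, so p* = 1 − 0.417/1.755 = 0.7624.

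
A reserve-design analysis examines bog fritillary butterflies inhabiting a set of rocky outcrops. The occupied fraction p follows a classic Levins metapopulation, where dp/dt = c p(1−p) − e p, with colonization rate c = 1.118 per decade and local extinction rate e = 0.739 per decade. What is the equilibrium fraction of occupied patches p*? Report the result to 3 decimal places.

0.339

Setting dp/dt = 0 and dividing through by p* gives c·(1−p*) = e.
So p* = 1 − e/c = 1 − 0.739/1.118 = 1 − 0.6610 = 0.3390.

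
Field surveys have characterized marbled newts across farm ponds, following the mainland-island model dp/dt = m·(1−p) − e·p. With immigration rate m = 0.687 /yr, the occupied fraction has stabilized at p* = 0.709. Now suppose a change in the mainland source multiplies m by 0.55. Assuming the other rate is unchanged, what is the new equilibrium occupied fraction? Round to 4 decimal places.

Balance m(1−p*) = e·p* gives e = m(1−p*)/p* = 0.687×0.29100/0.70900 = 0.28197.
New p* = m/(m+e) = 0.37785/(0.37785+0.28197) = 0.57266.

0.5727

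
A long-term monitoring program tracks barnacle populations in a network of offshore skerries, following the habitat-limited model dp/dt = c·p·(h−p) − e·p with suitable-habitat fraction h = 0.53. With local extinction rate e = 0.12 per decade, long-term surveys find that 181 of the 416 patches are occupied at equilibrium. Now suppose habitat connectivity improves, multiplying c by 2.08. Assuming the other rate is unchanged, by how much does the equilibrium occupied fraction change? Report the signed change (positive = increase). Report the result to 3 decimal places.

Observed p* = 181/416 = 0.43510.
Balance c(h−p*) = e gives c = e/(0.53 − 0.43510) = 0.12/0.09490 = 1.26449.
New p* = 0.53 − e/c = 0.53 − 0.12000/2.63014 = 0.48438.
Δp* = 0.48438 − 0.43510 = +0.04928.

0.049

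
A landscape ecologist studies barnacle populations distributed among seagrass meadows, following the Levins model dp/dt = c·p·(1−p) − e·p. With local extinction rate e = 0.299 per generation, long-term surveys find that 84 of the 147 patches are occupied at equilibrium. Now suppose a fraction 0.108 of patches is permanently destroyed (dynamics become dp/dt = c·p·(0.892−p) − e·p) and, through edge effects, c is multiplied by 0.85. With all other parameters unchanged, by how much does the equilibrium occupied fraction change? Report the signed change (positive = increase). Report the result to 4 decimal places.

-0.1836

Observed p* = 84/147 = 0.57143.
Balance c(1−p*) = e gives c = e/(1 − 0.57143) = 0.299/0.42857 = 0.69767.
New p* = 0.892 − e/c = 0.892 − 0.29900/0.59302 = 0.38780.
Δp* = 0.38780 − 0.57143 = -0.18363.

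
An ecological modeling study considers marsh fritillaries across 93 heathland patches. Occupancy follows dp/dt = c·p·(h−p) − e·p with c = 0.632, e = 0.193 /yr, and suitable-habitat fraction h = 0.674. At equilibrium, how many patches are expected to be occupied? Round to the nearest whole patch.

34

p* = h − e/c = 0.674 − 0.3054 = 0.3686.
Expected occupied patches = N × p* = 93 × 0.3686 = 34.28 ≈ 34.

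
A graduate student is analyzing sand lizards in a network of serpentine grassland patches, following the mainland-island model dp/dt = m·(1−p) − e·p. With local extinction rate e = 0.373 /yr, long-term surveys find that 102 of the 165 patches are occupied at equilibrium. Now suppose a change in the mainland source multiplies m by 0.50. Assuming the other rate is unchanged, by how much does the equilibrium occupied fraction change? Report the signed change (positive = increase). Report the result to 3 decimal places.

Observed p* = 102/165 = 0.61818.
Balance m(1−p*) = e·p* gives m = e·p*/(1−p*) = 0.373×0.61818/0.38182 = 0.60390.
New p* = m/(m+e) = 0.30195/(0.30195+0.37300) = 0.44737.
Δp* = 0.44737 − 0.61818 = -0.17081.

-0.171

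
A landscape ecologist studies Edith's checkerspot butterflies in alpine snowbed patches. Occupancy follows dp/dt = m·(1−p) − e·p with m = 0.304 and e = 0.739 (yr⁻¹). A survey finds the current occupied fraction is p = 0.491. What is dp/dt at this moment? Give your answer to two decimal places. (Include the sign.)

Colonization term: m·(1−p) = 0.304×0.5090 = 0.15474.
Extinction term: e·p = 0.36285.
dp/dt = 0.15474 − 0.36285 = -0.20811.

-0.21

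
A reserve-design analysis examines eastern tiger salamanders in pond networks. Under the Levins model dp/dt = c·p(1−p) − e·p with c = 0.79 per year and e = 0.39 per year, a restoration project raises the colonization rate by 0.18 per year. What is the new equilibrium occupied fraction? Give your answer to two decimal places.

0.60

Before: p* = 1 − 0.39/0.79 = 0.5063.
After the change, c = 0.97, e = 0.39, so p* = 1 − 0.39/0.97 = 0.5979.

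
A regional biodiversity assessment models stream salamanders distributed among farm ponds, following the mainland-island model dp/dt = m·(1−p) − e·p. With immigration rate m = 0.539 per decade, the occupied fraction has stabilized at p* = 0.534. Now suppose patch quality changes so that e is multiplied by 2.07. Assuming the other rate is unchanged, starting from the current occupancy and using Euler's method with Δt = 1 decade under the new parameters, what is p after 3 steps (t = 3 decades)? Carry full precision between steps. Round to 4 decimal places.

Balance m(1−p*) = e·p* gives e = m(1−p*)/p* = 0.539×0.46600/0.53400 = 0.47036.
Starting from p₀ = 0.53400; update p ← p + (dp/dt)·Δt with the new parameters.
t = 1: p = 0.53400 + (-0.26876) = 0.26524
t = 2: p = 0.26524 + (+0.13778) = 0.40302
t = 3: p = 0.40302 + (-0.07063) = 0.33239

0.3324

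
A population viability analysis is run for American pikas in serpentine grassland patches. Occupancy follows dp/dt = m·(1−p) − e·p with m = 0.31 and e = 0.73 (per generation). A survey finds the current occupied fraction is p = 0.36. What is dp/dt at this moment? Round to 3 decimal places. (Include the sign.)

Colonization term: m·(1−p) = 0.31×0.6400 = 0.19840.
Extinction term: e·p = 0.26280.
dp/dt = 0.19840 − 0.26280 = -0.06440.

-0.064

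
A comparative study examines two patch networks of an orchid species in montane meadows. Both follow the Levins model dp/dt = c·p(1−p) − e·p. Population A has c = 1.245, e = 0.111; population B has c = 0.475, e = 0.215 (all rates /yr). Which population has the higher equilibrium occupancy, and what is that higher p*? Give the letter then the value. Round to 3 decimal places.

A, 0.911

A: p*_A = 1 − 0.111/1.245 = 0.9108.
B: p*_B = 1 − 0.215/0.475 = 0.5474.
A is higher at 0.9108.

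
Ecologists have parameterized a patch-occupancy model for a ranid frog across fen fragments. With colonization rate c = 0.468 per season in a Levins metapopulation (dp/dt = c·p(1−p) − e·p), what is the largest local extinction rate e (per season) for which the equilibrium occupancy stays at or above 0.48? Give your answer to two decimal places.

1 − e/c ≥ 0.48 ⇒ e ≤ c(1 − 0.48) = 0.468 × 0.5200.
e_max = 0.2434.

0.24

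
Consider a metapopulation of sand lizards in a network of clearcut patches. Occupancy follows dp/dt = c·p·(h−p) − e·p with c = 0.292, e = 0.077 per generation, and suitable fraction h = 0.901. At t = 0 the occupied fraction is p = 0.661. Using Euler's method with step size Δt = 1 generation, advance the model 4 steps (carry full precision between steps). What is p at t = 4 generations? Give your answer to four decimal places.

Update rule: p ← p + [c·p·(h−p) − e·p]·Δt with Δt = 1.
t = 1: p = 0.66100 + (-0.00457) = 0.65643
t = 2: p = 0.65643 + (-0.00367) = 0.65276
t = 3: p = 0.65276 + (-0.00295) = 0.64981
t = 4: p = 0.64981 + (-0.00237) = 0.64744

0.6474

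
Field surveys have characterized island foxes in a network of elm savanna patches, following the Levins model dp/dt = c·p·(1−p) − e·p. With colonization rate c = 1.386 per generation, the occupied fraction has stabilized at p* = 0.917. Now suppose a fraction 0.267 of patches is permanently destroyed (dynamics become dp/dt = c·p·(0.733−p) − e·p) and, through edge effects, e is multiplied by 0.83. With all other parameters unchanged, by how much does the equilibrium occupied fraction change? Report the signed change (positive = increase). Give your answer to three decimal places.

Balance c(1−p*) = e gives e = 1.386×(1 − 0.91700) = 0.11504.
New p* = 0.733 − e/c = 0.733 − 0.09548/1.38600 = 0.66411.
Δp* = 0.66411 − 0.91700 = -0.25289.

-0.253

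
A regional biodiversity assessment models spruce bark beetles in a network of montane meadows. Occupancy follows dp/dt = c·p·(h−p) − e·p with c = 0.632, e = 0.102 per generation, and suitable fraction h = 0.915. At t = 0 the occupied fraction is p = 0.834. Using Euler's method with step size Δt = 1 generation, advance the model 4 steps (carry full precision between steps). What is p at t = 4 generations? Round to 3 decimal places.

Update rule: p ← p + [c·p·(h−p) − e·p]·Δt with Δt = 1.
p: 0.83400 → 0.79163  (Δp = -0.04237)
p: 0.79163 → 0.77261  (Δp = -0.01902)
p: 0.77261 → 0.76333  (Δp = -0.00928)
p: 0.76333 → 0.75864  (Δp = -0.00469)

0.759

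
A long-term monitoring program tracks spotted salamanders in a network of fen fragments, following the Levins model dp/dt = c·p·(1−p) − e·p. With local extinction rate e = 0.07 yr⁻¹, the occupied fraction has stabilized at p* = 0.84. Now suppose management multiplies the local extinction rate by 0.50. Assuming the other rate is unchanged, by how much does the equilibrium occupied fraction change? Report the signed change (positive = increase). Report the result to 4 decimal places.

Balance c(1−p*) = e gives c = e/(1 − 0.84000) = 0.07/0.16000 = 0.43750.
New p* = 1 − e/c = 1 − 0.03500/0.43750 = 0.92000.
Δp* = 0.92000 − 0.84000 = +0.08000.

0.0800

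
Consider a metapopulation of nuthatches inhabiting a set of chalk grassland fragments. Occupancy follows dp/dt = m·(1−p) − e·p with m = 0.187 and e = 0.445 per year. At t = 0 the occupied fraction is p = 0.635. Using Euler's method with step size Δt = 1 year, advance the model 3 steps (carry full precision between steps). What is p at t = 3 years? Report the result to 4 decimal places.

Update rule: p ← p + [m·(1−p) − e·p]·Δt with Δt = 1.
t = 1: p = 0.63500 + (-0.21432) = 0.42068
t = 2: p = 0.42068 + (-0.07887) = 0.34181
t = 3: p = 0.34181 + (-0.02902) = 0.31279

0.3128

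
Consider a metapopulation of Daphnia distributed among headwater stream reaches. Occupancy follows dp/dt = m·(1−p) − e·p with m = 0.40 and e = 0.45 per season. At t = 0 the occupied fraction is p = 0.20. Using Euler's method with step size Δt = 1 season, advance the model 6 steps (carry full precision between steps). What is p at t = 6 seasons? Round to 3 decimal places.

0.471

Update rule: p ← p + [m·(1−p) − e·p]·Δt with Δt = 1.
  1  |  dp/dt·Δt = +0.230000  |  p_1 = 0.430000
  2  |  dp/dt·Δt = +0.034500  |  p_2 = 0.464500
  3  |  dp/dt·Δt = +0.005175  |  p_3 = 0.469675
  4  |  dp/dt·Δt = +0.000776  |  p_4 = 0.470451
  5  |  dp/dt·Δt = +0.000116  |  p_5 = 0.470568
  6  |  dp/dt·Δt = +0.000017  |  p_6 = 0.470585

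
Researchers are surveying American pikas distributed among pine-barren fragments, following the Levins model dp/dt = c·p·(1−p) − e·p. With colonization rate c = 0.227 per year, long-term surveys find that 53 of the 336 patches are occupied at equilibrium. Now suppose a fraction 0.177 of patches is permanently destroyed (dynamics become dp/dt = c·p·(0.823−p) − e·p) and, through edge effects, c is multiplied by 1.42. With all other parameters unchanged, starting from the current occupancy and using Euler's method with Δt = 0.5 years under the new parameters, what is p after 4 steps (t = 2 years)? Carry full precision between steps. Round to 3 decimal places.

0.165

Observed p* = 53/336 = 0.15774.
Balance c(1−p*) = e gives e = 0.227×(1 − 0.15774) = 0.19119.
Starting from p₀ = 0.15774; update p ← p + (dp/dt)·Δt with the new parameters.
t = 0.5: p = 0.15774 + (+0.00183) = 0.15957
t = 1: p = 0.15957 + (+0.00181) = 0.16138
t = 1.5: p = 0.16138 + (+0.00178) = 0.16316
t = 2: p = 0.16316 + (+0.00175) = 0.16491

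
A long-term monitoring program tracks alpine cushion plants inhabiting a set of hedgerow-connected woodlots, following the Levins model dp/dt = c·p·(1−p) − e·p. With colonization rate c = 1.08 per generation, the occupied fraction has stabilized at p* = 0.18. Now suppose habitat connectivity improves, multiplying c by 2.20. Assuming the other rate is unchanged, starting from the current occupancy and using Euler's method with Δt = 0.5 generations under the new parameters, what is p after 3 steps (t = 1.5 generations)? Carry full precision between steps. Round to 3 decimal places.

0.501

Balance c(1−p*) = e gives e = 1.08×(1 − 0.18000) = 0.88560.
Starting from p₀ = 0.18000; update p ← p + (dp/dt)·Δt with the new parameters.
step 1: Δp = +0.09564, p = 0.27564
step 2: Δp = +0.11515, p = 0.39079
step 3: Δp = +0.10979, p = 0.50058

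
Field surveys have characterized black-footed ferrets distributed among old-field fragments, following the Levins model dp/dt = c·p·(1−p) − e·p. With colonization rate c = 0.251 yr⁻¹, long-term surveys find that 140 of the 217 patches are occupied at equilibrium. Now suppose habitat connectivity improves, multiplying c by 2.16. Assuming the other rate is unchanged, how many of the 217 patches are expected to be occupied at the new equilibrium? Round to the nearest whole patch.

181

Observed p* = 140/217 = 0.64516.
Balance c(1−p*) = e gives e = 0.251×(1 − 0.64516) = 0.08906.
New p* = 1 − e/c = 1 − 0.08906/0.54216 = 0.83573.
Expected occupied = 217 × 0.83573 = 181.35 ≈ 181.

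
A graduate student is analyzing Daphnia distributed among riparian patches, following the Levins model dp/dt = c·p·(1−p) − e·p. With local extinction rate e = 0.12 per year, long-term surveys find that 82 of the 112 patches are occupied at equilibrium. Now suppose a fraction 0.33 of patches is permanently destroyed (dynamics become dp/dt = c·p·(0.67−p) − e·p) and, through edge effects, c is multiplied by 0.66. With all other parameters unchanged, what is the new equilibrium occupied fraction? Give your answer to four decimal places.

0.2642

Observed p* = 82/112 = 0.73214.
Balance c(1−p*) = e gives c = e/(1 − 0.73214) = 0.12/0.26786 = 0.44800.
New p* = 0.67 − e/c = 0.67 − 0.12000/0.29568 = 0.26416.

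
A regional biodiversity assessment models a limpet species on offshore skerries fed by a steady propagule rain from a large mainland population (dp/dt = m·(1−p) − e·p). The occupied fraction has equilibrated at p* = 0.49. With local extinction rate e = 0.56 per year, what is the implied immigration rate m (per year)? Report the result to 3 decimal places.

0.538

At equilibrium m(1−p*) = e·p*, so m = e·p*/(1−p*).
m = 0.56 × 0.49 / 0.5100 = 0.2744/0.5100 = 0.5380.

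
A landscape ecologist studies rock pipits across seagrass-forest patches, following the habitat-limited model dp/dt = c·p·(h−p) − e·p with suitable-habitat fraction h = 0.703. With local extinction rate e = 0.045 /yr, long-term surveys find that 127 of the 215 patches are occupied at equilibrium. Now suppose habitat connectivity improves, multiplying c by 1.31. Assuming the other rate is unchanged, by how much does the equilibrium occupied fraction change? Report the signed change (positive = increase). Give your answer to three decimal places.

Observed p* = 127/215 = 0.59070.
Balance c(h−p*) = e gives c = e/(0.703 − 0.59070) = 0.045/0.11230 = 0.40071.
New p* = 0.703 − e/c = 0.703 − 0.04500/0.52493 = 0.61727.
Δp* = 0.61727 − 0.59070 = +0.02657.

0.027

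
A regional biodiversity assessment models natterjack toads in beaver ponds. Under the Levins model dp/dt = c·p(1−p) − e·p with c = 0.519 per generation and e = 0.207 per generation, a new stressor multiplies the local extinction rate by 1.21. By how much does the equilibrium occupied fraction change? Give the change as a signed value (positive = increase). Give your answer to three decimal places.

-0.084

Before: p* = 1 − 0.207/0.519 = 0.6012.
After the change, c = 0.519, e = 0.25047, so p* = 1 − 0.25047/0.519 = 0.5174.
Δp* = 0.5174 − 0.6012 = -0.0838.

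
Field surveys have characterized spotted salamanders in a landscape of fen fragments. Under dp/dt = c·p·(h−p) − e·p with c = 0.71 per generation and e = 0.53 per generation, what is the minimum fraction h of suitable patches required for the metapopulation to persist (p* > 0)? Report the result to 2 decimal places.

p* = h − e/c is positive only when h > e/c.
h_min = e/c = 0.53/0.71 = 0.7465.

0.75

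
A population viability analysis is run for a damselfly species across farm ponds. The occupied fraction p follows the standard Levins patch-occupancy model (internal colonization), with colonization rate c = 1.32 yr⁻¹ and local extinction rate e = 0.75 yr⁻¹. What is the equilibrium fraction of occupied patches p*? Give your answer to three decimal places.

Setting dp/dt = 0 and dividing through by p* gives c·(1−p*) = e.
So p* = 1 − e/c = 1 − 0.75/1.32 = 1 − 0.5682 = 0.4318.

0.432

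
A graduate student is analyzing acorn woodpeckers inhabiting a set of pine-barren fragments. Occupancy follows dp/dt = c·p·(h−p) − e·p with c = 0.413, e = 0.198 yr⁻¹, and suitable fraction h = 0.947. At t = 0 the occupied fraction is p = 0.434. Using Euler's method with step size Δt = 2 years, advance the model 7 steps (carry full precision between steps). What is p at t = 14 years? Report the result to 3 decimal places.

0.466

Update rule: p ← p + [c·p·(h−p) − e·p]·Δt with Δt = 2.
step 1: Δp = +0.01204, p = 0.44604
step 2: Δp = +0.00794, p = 0.45398
step 3: Δp = +0.00510, p = 0.45908
step 4: Δp = +0.00322, p = 0.46230
step 5: Δp = +0.00202, p = 0.46432
step 6: Δp = +0.00125, p = 0.46557
step 7: Δp = +0.00077, p = 0.46634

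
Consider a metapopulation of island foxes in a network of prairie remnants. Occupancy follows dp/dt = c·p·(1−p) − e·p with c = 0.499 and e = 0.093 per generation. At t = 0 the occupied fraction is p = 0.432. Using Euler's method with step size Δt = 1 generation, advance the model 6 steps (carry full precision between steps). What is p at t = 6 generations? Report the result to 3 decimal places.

0.771

Update rule: p ← p + [c·p·(1−p) − e·p]·Δt with Δt = 1.
t = 1: p = 0.43200 + (+0.08227) = 0.51427
t = 2: p = 0.51427 + (+0.07682) = 0.59109
t = 3: p = 0.59109 + (+0.06564) = 0.65673
t = 4: p = 0.65673 + (+0.05142) = 0.70814
t = 5: p = 0.70814 + (+0.03727) = 0.74542
t = 6: p = 0.74542 + (+0.02537) = 0.77079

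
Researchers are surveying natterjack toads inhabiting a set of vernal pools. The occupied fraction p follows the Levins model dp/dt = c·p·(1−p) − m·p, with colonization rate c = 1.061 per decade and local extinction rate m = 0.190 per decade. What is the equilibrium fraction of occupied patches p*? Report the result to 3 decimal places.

0.821

At equilibrium, colonization balances extinction: c·p*·(1−p*) = m·p*.
So p* = 1 − m/c = 1 − 0.190/1.061 = 1 − 0.1791 = 0.8209.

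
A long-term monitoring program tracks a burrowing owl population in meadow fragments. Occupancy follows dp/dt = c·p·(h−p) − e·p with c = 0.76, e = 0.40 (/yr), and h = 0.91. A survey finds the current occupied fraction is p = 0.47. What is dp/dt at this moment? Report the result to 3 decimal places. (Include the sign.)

Colonization term: c·p·(h−p) = 0.76×0.47×0.4400 = 0.15717.
Extinction term: e·p = 0.18800.
dp/dt = 0.15717 − 0.18800 = -0.03083.

-0.031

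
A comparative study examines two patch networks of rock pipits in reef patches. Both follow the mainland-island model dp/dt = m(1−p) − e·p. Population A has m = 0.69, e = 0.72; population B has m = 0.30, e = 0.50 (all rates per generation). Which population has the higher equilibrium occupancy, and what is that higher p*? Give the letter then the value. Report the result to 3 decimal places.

A: p*_A = m/(m+e) = 0.69/1.4100 = 0.4894.
B: p*_B = 0.30/0.8000 = 0.3750.
A is higher at 0.4894.

A, 0.489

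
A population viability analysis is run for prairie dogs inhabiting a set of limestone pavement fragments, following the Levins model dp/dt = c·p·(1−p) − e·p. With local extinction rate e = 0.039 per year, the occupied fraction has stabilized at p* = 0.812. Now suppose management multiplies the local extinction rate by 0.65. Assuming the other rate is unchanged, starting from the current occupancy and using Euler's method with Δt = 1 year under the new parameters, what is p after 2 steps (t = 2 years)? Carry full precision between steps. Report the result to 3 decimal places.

Balance c(1−p*) = e gives c = e/(1 − 0.81200) = 0.039/0.18800 = 0.20745.
Starting from p₀ = 0.81200; update p ← p + (dp/dt)·Δt with the new parameters.
p: 0.81200 → 0.82308  (Δp = +0.01108)
p: 0.82308 → 0.83243  (Δp = +0.00934)

0.832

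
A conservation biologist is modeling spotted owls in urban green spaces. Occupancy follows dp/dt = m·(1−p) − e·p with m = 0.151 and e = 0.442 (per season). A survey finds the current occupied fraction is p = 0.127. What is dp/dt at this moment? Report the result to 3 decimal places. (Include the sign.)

Colonization term: m·(1−p) = 0.151×0.8730 = 0.13182.
Extinction term: e·p = 0.05613.
dp/dt = 0.13182 − 0.05613 = 0.07569.

0.076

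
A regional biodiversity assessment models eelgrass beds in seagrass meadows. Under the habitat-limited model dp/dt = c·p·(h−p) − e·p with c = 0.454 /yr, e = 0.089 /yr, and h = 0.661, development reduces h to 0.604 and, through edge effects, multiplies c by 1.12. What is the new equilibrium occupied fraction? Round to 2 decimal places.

0.43

Before: p* = h − e/c = 0.661 − 0.089/0.454 = 0.661 − 0.1960 = 0.4650.
After: c = 0.50848, e = 0.089, h = 0.604; p* = 0.604 − 0.089/0.50848 = 0.4290.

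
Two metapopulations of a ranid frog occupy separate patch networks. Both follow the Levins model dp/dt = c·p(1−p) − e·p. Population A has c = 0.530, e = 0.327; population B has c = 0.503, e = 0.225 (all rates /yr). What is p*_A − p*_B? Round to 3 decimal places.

-0.170

A: p*_A = 1 − 0.327/0.530 = 0.3830.
B: p*_B = 1 − 0.225/0.503 = 0.5527.
p*_A − p*_B = 0.3830 − 0.5527 = -0.1697.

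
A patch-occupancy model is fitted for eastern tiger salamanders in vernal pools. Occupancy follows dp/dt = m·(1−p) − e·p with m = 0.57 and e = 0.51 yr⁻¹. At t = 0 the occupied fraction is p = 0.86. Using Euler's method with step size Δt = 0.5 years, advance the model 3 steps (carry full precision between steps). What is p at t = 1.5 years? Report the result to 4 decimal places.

Update rule: p ← p + [m·(1−p) − e·p]·Δt with Δt = 0.5.
step 1: Δp = -0.17940, p = 0.68060
step 2: Δp = -0.08252, p = 0.59808
step 3: Δp = -0.03796, p = 0.56011

0.5601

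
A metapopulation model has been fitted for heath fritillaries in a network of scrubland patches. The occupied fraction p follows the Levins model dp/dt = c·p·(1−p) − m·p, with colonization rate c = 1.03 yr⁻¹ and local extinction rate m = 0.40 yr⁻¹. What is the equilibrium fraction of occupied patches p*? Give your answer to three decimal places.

0.612

Setting dp/dt = 0 and dividing through by p* gives c·(1−p*) = m.
So p* = 1 − m/c = 1 − 0.40/1.03 = 1 − 0.3883 = 0.6117.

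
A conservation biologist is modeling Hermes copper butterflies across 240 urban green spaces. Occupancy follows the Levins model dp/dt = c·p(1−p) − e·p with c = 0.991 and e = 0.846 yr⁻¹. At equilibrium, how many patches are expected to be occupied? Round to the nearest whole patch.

p* = 1 − e/c = 1 − 0.846/0.991 = 0.1463.
Expected occupied patches = N × p* = 240 × 0.1463 = 35.12 ≈ 35.

35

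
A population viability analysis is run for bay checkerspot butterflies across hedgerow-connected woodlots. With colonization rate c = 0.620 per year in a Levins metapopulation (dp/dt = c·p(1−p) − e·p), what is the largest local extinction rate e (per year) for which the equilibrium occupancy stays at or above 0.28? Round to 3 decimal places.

1 − e/c ≥ 0.28 ⇒ e ≤ c(1 − 0.28) = 0.620 × 0.7200.
e_max = 0.4464.

0.446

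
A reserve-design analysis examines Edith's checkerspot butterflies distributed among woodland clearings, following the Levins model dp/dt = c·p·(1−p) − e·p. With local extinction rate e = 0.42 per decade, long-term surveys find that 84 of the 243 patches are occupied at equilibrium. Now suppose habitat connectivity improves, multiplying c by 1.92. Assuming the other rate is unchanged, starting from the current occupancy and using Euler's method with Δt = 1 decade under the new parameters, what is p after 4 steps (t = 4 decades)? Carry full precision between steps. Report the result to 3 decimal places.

Observed p* = 84/243 = 0.34568.
Balance c(1−p*) = e gives c = e/(1 − 0.34568) = 0.42/0.65432 = 0.64189.
Starting from p₀ = 0.34568; update p ← p + (dp/dt)·Δt with the new parameters.
  1  |  dp/dt·Δt = +0.133570  |  p_1 = 0.479249
  2  |  dp/dt·Δt = +0.106290  |  p_2 = 0.585540
  3  |  dp/dt·Δt = +0.053161  |  p_3 = 0.638701
  4  |  dp/dt·Δt = +0.016142  |  p_4 = 0.654843

0.655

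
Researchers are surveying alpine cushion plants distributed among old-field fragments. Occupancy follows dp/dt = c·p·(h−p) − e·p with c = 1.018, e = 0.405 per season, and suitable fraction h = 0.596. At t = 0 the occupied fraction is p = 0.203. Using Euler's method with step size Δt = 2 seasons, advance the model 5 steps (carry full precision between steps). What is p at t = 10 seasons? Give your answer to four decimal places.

Update rule: p ← p + [c·p·(h−p) − e·p]·Δt with Δt = 2.
  1  |  dp/dt·Δt = -0.002000  |  p_1 = 0.201000
  2  |  dp/dt·Δt = -0.001162  |  p_2 = 0.199838
  3  |  dp/dt·Δt = -0.000682  |  p_3 = 0.199156
  4  |  dp/dt·Δt = -0.000403  |  p_4 = 0.198753
  5  |  dp/dt·Δt = -0.000239  |  p_5 = 0.198513

0.1985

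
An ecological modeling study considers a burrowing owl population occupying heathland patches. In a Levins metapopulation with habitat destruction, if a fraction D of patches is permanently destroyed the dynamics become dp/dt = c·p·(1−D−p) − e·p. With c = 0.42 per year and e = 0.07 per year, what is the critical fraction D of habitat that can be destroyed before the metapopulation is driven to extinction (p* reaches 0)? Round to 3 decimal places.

0.833

The nontrivial equilibrium is p* = (1−D) − e/c; extinction occurs when this hits zero.
So D_crit = 1 − e/c = 1 − 0.07/0.42 = 1 − 0.1667 = 0.8333.
Note this equals the original equilibrium occupancy — the Levins extinction-debt result.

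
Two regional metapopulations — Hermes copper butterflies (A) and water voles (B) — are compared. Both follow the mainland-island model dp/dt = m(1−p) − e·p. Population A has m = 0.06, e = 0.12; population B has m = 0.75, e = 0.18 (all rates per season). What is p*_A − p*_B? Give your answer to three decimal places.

-0.473

A: p*_A = m/(m+e) = 0.06/0.1800 = 0.3333.
B: p*_B = 0.75/0.9300 = 0.8065.
p*_A − p*_B = 0.3333 − 0.8065 = -0.4731.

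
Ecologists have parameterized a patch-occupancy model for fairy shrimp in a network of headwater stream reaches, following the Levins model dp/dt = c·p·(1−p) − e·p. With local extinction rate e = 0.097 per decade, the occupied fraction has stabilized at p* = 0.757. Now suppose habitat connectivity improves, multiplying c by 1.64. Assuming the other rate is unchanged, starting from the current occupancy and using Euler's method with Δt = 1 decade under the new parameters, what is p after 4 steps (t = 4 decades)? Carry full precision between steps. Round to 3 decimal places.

0.847

Balance c(1−p*) = e gives c = e/(1 − 0.75700) = 0.097/0.24300 = 0.39918.
Starting from p₀ = 0.75700; update p ← p + (dp/dt)·Δt with the new parameters.
p: 0.75700 → 0.80399  (Δp = +0.04699)
p: 0.80399 → 0.82917  (Δp = +0.02518)
p: 0.82917 → 0.84147  (Δp = +0.01230)
p: 0.84147 → 0.84718  (Δp = +0.00571)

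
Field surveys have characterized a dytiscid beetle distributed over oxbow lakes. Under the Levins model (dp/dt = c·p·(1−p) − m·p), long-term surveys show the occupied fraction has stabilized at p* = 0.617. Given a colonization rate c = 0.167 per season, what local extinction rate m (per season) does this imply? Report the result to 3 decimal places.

0.064

At equilibrium c(1−p*) = m.
m = 0.167 × (1 − 0.617) = 0.167 × 0.3830 = 0.0640.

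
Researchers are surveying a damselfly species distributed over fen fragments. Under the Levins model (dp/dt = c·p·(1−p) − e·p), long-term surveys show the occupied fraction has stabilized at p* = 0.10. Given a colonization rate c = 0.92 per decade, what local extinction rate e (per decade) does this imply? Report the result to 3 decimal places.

At equilibrium c(1−p*) = e.
e = 0.92 × (1 − 0.10) = 0.92 × 0.9000 = 0.8280.

0.828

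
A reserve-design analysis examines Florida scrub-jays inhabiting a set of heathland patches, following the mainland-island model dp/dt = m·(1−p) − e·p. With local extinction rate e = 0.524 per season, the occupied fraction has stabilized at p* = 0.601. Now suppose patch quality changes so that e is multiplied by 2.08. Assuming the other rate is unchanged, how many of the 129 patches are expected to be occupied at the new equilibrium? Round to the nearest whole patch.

54

Balance m(1−p*) = e·p* gives m = e·p*/(1−p*) = 0.524×0.60100/0.39900 = 0.78928.
New p* = m/(m+e) = 0.78928/(0.78928+1.08992) = 0.42001.
Expected occupied = 129 × 0.42001 = 54.18 ≈ 54.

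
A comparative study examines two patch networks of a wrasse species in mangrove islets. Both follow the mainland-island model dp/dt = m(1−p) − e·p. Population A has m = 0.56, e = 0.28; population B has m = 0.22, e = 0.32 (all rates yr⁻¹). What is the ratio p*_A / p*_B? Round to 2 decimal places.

1.64

A: p*_A = m/(m+e) = 0.56/0.8400 = 0.6667.
B: p*_B = 0.22/0.5400 = 0.4074.
p*_A / p*_B = 0.6667/0.4074 = 1.6364.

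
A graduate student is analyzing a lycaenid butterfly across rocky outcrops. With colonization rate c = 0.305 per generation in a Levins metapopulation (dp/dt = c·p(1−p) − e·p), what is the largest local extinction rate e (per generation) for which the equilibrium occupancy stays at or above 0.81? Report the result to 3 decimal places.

0.058

1 − e/c ≥ 0.81 ⇒ e ≤ c(1 − 0.81) = 0.305 × 0.1900.
e_max = 0.0579.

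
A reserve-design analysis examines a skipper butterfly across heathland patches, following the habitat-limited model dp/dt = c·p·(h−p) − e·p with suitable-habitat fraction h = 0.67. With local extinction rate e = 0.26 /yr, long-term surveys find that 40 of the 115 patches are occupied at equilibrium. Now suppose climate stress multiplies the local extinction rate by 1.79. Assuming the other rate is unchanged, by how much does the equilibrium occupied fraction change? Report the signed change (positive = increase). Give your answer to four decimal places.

Observed p* = 40/115 = 0.34783.
Balance c(h−p*) = e gives c = e/(0.67 − 0.34783) = 0.26/0.32217 = 0.80703.
New p* = 0.67 − e/c = 0.67 − 0.46540/0.80703 = 0.09332.
Δp* = 0.09332 − 0.34783 = -0.25451.

-0.2545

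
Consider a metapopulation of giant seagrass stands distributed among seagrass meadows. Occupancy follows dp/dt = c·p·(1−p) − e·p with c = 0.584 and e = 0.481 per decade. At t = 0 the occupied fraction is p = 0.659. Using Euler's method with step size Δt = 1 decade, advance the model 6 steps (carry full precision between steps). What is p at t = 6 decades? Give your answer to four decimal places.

Update rule: p ← p + [c·p·(1−p) − e·p]·Δt with Δt = 1.
p: 0.65900 → 0.47326  (Δp = -0.18574)
p: 0.47326 → 0.39120  (Δp = -0.08205)
p: 0.39120 → 0.34212  (Δp = -0.04908)
p: 0.34212 → 0.30900  (Δp = -0.03312)
p: 0.30900 → 0.28507  (Δp = -0.02394)
p: 0.28507 → 0.26697  (Δp = -0.01810)

0.2670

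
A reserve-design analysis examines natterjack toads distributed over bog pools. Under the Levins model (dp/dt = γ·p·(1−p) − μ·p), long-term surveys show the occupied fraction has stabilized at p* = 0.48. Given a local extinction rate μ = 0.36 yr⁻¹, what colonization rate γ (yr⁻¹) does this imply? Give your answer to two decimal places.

0.69

At equilibrium γ(1−p*) = μ, so γ = μ/(1−p*).
γ = 0.36/(1 − 0.48) = 0.36/0.5200 = 0.6923.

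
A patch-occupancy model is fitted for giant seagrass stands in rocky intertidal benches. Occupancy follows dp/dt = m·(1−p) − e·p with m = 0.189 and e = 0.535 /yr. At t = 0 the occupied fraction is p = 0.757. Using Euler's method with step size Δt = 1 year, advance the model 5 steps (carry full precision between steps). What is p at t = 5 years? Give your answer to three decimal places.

0.262

Update rule: p ← p + [m·(1−p) − e·p]·Δt with Δt = 1.
p: 0.75700 → 0.39793  (Δp = -0.35907)
p: 0.39793 → 0.29883  (Δp = -0.09910)
p: 0.29883 → 0.27148  (Δp = -0.02735)
p: 0.27148 → 0.26393  (Δp = -0.00755)
p: 0.26393 → 0.26184  (Δp = -0.00208)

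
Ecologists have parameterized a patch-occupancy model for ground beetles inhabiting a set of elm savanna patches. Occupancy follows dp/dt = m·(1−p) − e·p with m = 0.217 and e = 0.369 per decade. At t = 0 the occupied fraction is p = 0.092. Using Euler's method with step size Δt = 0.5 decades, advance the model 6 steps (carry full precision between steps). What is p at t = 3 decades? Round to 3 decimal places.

Update rule: p ← p + [m·(1−p) − e·p]·Δt with Δt = 0.5.
p: 0.09200 → 0.17354  (Δp = +0.08154)
p: 0.17354 → 0.23120  (Δp = +0.05765)
p: 0.23120 → 0.27196  (Δp = +0.04076)
p: 0.27196 → 0.30077  (Δp = +0.02882)
p: 0.30077 → 0.32115  (Δp = +0.02037)
p: 0.32115 → 0.33555  (Δp = +0.01440)

0.336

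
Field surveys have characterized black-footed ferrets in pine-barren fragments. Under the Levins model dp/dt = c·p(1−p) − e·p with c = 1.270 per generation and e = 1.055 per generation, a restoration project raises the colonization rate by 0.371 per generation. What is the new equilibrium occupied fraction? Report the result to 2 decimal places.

Before: p* = 1 − 1.055/1.270 = 0.1693.
After the change, c = 1.641, e = 1.055, so p* = 1 − 1.055/1.641 = 0.3571.

0.36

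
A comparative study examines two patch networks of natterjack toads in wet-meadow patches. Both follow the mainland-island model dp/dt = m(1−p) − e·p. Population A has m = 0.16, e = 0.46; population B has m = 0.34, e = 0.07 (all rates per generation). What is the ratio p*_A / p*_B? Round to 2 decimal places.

A: p*_A = m/(m+e) = 0.16/0.6200 = 0.2581.
B: p*_B = 0.34/0.4100 = 0.8293.
p*_A / p*_B = 0.2581/0.8293 = 0.3112.

0.31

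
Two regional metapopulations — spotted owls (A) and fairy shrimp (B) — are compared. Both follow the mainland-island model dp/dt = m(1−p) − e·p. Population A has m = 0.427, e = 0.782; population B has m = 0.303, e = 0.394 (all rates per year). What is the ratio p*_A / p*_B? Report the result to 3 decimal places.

0.812

A: p*_A = m/(m+e) = 0.427/1.2090 = 0.3532.
B: p*_B = 0.303/0.6970 = 0.4347.
p*_A / p*_B = 0.3532/0.4347 = 0.8124.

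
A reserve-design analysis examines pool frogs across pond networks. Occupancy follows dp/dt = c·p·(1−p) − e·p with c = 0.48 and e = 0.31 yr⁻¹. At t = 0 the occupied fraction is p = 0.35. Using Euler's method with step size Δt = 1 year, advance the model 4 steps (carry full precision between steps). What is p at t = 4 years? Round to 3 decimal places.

0.352

Update rule: p ← p + [c·p·(1−p) − e·p]·Δt with Δt = 1.
  1  |  dp/dt·Δt = +0.000700  |  p_1 = 0.350700
  2  |  dp/dt·Δt = +0.000584  |  p_2 = 0.351284
  3  |  dp/dt·Δt = +0.000486  |  p_3 = 0.351770
  4  |  dp/dt·Δt = +0.000405  |  p_4 = 0.352174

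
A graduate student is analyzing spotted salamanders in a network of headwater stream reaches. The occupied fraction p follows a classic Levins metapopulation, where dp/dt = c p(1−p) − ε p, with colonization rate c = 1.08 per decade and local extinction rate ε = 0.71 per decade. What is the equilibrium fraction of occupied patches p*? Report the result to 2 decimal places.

At equilibrium, colonization balances extinction: c·p*·(1−p*) = ε·p*.
So p* = 1 − ε/c = 1 − 0.71/1.08 = 1 − 0.6574 = 0.3426.

0.34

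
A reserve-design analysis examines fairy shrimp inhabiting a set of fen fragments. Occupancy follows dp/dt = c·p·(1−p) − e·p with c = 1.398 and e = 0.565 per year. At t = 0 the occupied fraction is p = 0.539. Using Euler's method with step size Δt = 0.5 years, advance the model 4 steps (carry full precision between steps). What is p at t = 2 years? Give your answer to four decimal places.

0.5882

Update rule: p ← p + [c·p·(1−p) − e·p]·Δt with Δt = 0.5.
t = 0.5: p = 0.53900 + (+0.02142) = 0.56042
t = 1: p = 0.56042 + (+0.01388) = 0.57430
t = 1.5: p = 0.57430 + (+0.00865) = 0.58295
t = 2: p = 0.58295 + (+0.00526) = 0.58821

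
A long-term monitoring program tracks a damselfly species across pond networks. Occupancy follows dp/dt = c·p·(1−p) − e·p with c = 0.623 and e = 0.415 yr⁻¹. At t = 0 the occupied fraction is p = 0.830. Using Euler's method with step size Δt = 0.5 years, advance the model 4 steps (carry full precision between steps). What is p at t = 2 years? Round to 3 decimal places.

Update rule: p ← p + [c·p·(1−p) − e·p]·Δt with Δt = 0.5.
  1  |  dp/dt·Δt = -0.128272  |  p_1 = 0.701728
  2  |  dp/dt·Δt = -0.080410  |  p_2 = 0.621318
  3  |  dp/dt·Δt = -0.055633  |  p_3 = 0.565685
  4  |  dp/dt·Δt = -0.040849  |  p_4 = 0.524836

0.525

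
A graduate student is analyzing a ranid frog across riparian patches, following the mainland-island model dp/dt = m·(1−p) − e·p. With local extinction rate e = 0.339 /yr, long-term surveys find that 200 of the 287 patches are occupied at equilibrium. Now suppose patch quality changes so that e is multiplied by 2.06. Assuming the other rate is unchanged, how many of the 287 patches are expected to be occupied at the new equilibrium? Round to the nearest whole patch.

151

Observed p* = 200/287 = 0.69686.
Balance m(1−p*) = e·p* gives m = e·p*/(1−p*) = 0.339×0.69686/0.30314 = 0.77930.
New p* = m/(m+e) = 0.77930/(0.77930+0.69834) = 0.52740.
Expected occupied = 287 × 0.52740 = 151.36 ≈ 151.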